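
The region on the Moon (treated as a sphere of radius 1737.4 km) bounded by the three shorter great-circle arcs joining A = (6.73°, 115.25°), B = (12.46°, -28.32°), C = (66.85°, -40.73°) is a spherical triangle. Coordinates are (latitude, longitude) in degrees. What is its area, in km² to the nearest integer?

Side lengths (central angles): a = 0.9603, b = 1.8223, c = 2.4264 rad; semiperimeter s = 2.6045.
By l'Huilier's theorem, tan(E/4) = √[tan(s/2) tan((s−a)/2) tan((s−b)/2) tan((s−c)/2)], giving spherical excess E = 1.4506 rad.
Area = E·R² = 1.4506 × (1737.4)² ≈ 4378820 km².

4378820 km²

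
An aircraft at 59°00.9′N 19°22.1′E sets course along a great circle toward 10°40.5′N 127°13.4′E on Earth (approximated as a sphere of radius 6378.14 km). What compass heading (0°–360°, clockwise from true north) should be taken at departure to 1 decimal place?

69.3°

With φ₁ = 1.0300, φ₂ = 0.1863, Δλ = 1.8824 rad, the forward-azimuth formula gives
θ = atan2( sin Δλ cos φ₂ , cos φ₁ sin φ₂ − sin φ₁ cos φ₂ cos Δλ ) = atan2(0.9354, 0.3537) = 69.29°.
So the initial bearing is 69.3°.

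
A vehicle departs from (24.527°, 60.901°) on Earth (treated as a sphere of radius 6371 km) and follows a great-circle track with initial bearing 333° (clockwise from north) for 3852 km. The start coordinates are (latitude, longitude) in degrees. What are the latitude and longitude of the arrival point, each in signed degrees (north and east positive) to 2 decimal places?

Angular distance δ = d/R = 3852/6371 = 0.60461 rad; initial bearing θ = 5.8119 rad.
sin φ₂ = sin φ₁ cos δ + cos φ₁ sin δ cos θ = (0.4151)(0.8227) + (0.9098)(0.5684)(0.8910) = 0.8023, so φ₂ = 53.35°.
Δλ = atan2(sin θ sin δ cos φ₁, cos δ − sin φ₁ sin φ₂) = atan2(-0.2348, 0.4897) = -25.617°.
λ₂ = 60.901° − 25.617° = 35.28°.

53.35°, 35.28°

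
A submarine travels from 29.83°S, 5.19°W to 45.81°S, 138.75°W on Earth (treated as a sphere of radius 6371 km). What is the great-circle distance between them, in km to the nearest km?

With latitudes φ₁ = -29.830°, φ₂ = -45.810° and longitude difference Δλ = -133.560°:
Haversine: a = sin²(Δφ/2) + cos φ₁ cos φ₂ sin²(Δλ/2) = 0.0193 + (0.8675)(0.6970)(0.8446) = 0.53001.
Central angle c = 2·arcsin(√a) = 1.63086 rad.
Distance = R·c = 6371 × 1.6309 ≈ 10390 km.

10390 km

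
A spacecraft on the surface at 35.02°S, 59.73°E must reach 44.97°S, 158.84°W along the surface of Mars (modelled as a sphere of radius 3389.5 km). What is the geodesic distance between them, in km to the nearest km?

In radians: φ₁ = -0.6112, φ₂ = -0.7849, Δλ = 141.430° = 2.4684 rad.
Haversine: a = sin²(Δφ/2) + cos φ₁ cos φ₂ sin²(Δλ/2) = 0.0075 + (0.8190)(0.7075)(0.8909) = 0.52371.
Central angle c = 2·arcsin(√a) = 1.61824 rad.
Distance = R·c = 3389.5 × 1.6182 ≈ 5485 km.

5485 km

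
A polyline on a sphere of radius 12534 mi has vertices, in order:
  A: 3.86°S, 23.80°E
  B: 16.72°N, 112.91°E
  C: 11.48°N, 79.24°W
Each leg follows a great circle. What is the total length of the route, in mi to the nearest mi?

52416 mi

Leg A→B: central angle 1.5753 rad, distance 19745.1 mi.
Leg B→C: central angle 2.6066 rad, distance 32671.3 mi.
Total: 19745.1 + 32671.3 ≈ 52416 mi.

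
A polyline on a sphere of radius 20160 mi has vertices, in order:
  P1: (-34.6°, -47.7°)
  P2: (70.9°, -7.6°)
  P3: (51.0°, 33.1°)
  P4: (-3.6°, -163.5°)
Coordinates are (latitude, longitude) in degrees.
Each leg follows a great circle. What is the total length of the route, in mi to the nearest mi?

Leg P1→P2: central angle 1.9077 rad, distance 38459.0 mi.
Leg P2→P3: central angle 0.4724 rad, distance 9523.4 mi.
Leg P3→P4: central angle 2.2793 rad, distance 45950.7 mi.
Total: 38459.0 + 9523.4 + 45950.7 ≈ 93933 mi.

93933 mi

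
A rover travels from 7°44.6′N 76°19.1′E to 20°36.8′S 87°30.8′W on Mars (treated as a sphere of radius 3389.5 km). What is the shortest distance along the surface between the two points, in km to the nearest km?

9451 km

Let φ₁ = 0.1351 rad, φ₂ = -0.3598 rad, and Δλ = -2.8594 rad.
cos c = sin φ₁ sin φ₂ + cos φ₁ cos φ₂ cos Δλ = (0.1347)(-0.3521) + (0.9909)(0.9360)(-0.9604) = -0.93820,
so c = arccos(-0.93820) = 2.78818 rad.
Distance = R·c = 3389.5 × 2.7882 ≈ 9451 km.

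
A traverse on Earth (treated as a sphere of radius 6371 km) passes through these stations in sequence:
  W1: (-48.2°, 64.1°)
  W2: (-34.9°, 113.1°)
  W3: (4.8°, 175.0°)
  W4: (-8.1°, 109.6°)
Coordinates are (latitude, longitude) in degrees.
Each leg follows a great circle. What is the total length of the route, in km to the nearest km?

Leg W1→W2: central angle 0.6678 rad, distance 4254.8 km.
Leg W2→W3: central angle 1.2270 rad, distance 7817.2 km.
Leg W3→W4: central angle 1.1605 rad, distance 7393.5 km.
Total: 4254.8 + 7817.2 + 7393.5 ≈ 19465 km.

19465 km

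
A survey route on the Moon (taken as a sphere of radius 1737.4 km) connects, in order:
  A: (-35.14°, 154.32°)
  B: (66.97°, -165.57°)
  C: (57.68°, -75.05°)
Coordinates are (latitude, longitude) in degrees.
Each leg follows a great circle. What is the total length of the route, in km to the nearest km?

4418 km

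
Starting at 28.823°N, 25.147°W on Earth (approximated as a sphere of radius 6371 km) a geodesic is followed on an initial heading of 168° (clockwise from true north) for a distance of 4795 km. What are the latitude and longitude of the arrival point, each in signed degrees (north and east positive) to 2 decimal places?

-13.53°, -16.74°

Angular distance δ = d/R = 4795/6371 = 0.75263 rad; initial bearing θ = 2.9322 rad.
sin φ₂ = sin φ₁ cos δ + cos φ₁ sin δ cos θ = (0.4821)(0.7299) + (0.8761)(0.6836)(-0.9781) = -0.2339, so φ₂ = -13.53°.
Δλ = atan2(sin θ sin δ cos φ₁, cos δ − sin φ₁ sin φ₂) = atan2(0.1245, 0.8427) = 8.405°.
λ₂ = -25.147° + 8.405° = -16.74°.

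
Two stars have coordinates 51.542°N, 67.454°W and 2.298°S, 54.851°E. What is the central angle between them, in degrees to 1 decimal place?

Let φ₁ = 0.8996 rad, φ₂ = -0.0401 rad, and Δλ = 2.1346 rad.
Haversine: a = sin²(Δφ/2) + cos φ₁ cos φ₂ sin²(Δλ/2) = 0.2050 + (0.6219)(0.9992)(0.7672) = 0.68176.
Central angle c = 2·arcsin(√a) = 1.94283 rad.
So the angular separation is 111.3°.

111.3°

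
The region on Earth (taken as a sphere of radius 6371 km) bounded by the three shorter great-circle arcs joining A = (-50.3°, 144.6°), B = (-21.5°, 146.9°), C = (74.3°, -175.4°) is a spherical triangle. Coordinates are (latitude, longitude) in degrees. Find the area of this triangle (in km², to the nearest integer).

3988883 km²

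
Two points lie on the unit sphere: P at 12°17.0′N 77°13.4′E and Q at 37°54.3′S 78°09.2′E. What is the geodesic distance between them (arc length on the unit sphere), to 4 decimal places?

In radians: φ₁ = 0.2144, φ₂ = -0.6616, Δλ = 0.930° = 0.0162 rad.
cos c = sin φ₁ sin φ₂ + cos φ₁ cos φ₂ cos Δλ = (0.2127)(-0.6144) + (0.9771)(0.7890)(0.9999) = 0.64016,
so c = arccos(0.64016) = 0.87608 rad.
On the unit sphere the arc length equals the central angle: 0.8761.

0.8761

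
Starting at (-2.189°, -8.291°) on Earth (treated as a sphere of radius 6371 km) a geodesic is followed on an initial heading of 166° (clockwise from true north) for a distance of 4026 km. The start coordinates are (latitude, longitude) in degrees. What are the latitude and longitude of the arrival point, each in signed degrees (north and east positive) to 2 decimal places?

Angular distance δ = d/R = 4026/6371 = 0.63193 rad; initial bearing θ = 2.8972 rad.
sin φ₂ = sin φ₁ cos δ + cos φ₁ sin δ cos θ = (-0.0382)(0.8069) + (0.9993)(0.5907)(-0.9703) = -0.6036, so φ₂ = -37.12°.
Δλ = atan2(sin θ sin δ cos φ₁, cos δ − sin φ₁ sin φ₂) = atan2(0.1428, 0.7838) = 10.325°.
λ₂ = -8.291° + 10.325° = 2.03°.

-37.12°, 2.03°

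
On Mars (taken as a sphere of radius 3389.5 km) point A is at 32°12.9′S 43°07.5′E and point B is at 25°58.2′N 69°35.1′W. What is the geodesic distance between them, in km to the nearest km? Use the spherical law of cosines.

7206 km

With latitudes φ₁ = -32.215°, φ₂ = 25.970° and longitude difference Δλ = -112.710°:
cos c = sin φ₁ sin φ₂ + cos φ₁ cos φ₂ cos Δλ = (-0.5331)(0.4379) + (0.8461)(0.8990)(-0.3861) = -0.52709,
so c = arccos(-0.52709) = 2.12597 rad.
Distance = R·c = 3389.5 × 2.1260 ≈ 7206 km.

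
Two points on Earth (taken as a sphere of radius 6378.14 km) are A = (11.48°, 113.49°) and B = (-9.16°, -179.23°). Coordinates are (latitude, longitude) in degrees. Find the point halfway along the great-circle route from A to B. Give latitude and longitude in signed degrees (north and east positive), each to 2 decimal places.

Central angle δ = 1.2218 rad. Interpolating on the sphere with fraction f = 0.5:
P = [sin((1−f)δ)·A + sin(fδ)·B] / sin δ = 0.6104·A + 0.6104·B in Cartesian coordinates,
giving P = (-0.8410, 0.5405, 0.0243), i.e. latitude 1.39°, longitude 147.27°.

1.39°, 147.27°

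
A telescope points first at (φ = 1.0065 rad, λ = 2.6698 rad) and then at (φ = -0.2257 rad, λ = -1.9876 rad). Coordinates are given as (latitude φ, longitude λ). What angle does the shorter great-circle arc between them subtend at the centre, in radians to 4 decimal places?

1.7903 rad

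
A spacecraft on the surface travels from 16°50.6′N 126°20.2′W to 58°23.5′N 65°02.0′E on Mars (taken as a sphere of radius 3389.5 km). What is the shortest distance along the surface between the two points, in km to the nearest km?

Let φ₁ = 0.2940 rad, φ₂ = 1.0191 rad, and Δλ = -2.9431 rad.
Haversine: a = sin²(Δφ/2) + cos φ₁ cos φ₂ sin²(Δλ/2) = 0.1258 + (0.9571)(0.5241)(0.9902) = 0.62251.
Central angle c = 2·arcsin(√a) = 1.81833 rad.
Distance = R·c = 3389.5 × 1.8183 ≈ 6163 km.

6163 km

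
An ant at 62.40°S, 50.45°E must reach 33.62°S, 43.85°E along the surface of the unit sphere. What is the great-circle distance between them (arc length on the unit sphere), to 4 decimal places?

0.5076

Let φ₁ = -1.0891 rad, φ₂ = -0.5868 rad, and Δλ = -0.1152 rad.
Haversine: a = sin²(Δφ/2) + cos φ₁ cos φ₂ sin²(Δλ/2) = 0.0618 + (0.4633)(0.8327)(0.0033) = 0.06304.
Central angle c = 2·arcsin(√a) = 0.50759 rad.
On the unit sphere the arc length equals the central angle: 0.5076.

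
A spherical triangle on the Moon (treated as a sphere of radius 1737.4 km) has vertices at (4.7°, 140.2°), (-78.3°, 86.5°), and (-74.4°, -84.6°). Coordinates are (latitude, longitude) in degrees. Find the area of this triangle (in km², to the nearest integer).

Side lengths (central angles): a = 0.4750, b = 1.8433, c = 1.5314 rad; semiperimeter s = 1.9248.
By l'Huilier's theorem, tan(E/4) = √[tan(s/2) tan((s−a)/2) tan((s−b)/2) tan((s−c)/2)], giving spherical excess E = 0.4054 rad.
Area = E·R² = 0.4054 × (1737.4)² ≈ 1223852 km².

1223852 km²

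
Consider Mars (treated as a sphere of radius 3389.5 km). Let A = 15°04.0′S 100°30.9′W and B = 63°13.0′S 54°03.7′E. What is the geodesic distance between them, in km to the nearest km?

5872 km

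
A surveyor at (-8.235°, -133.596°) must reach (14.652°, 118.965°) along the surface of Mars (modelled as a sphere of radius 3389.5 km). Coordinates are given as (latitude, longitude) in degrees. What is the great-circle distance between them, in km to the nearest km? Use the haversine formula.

6440 km

In radians: φ₁ = -0.1437, φ₂ = 0.2557, Δλ = -107.439° = -1.8752 rad.
Haversine: a = sin²(Δφ/2) + cos φ₁ cos φ₂ sin²(Δλ/2) = 0.0394 + (0.9897)(0.9675)(0.6498) = 0.66159.
Central angle c = 2·arcsin(√a) = 1.89989 rad.
Distance = R·c = 3389.5 × 1.8999 ≈ 6440 km.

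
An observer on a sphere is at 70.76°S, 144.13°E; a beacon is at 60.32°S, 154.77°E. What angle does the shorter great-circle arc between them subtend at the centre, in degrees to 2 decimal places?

11.29°

In radians: φ₁ = -1.2350, φ₂ = -1.0528, Δλ = 10.640° = 0.1857 rad.
Haversine: a = sin²(Δφ/2) + cos φ₁ cos φ₂ sin²(Δλ/2) = 0.0083 + (0.3295)(0.4952)(0.0086) = 0.00968.
Central angle c = 2·arcsin(√a) = 0.19709 rad.
So the angular separation is 11.29°.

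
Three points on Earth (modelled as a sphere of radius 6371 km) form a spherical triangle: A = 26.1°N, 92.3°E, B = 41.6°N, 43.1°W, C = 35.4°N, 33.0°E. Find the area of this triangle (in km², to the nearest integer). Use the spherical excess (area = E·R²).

Side lengths (central angles): a = 1.0110, b = 0.8911, c = 1.7580 rad; semiperimeter s = 1.8300.
By l'Huilier's theorem, tan(E/4) = √[tan(s/2) tan((s−a)/2) tan((s−b)/2) tan((s−c)/2)], giving spherical excess E = 0.4049 rad.
Area = E·R² = 0.4049 × (6371)² ≈ 16433264 km².

16433264 km²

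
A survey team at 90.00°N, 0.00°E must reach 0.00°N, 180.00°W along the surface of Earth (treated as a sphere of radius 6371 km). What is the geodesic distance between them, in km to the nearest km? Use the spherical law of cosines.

10008 km

With latitudes φ₁ = 90.000°, φ₂ = 0.000° and longitude difference Δλ = -180.000°:
cos c = sin φ₁ sin φ₂ + cos φ₁ cos φ₂ cos Δλ = (1.0000)(0.0000) + (0.0000)(1.0000)(-1.0000) = 0.00000,
so c = arccos(0.00000) = 1.57080 rad.
Distance = R·c = 6371 × 1.5708 ≈ 10008 km.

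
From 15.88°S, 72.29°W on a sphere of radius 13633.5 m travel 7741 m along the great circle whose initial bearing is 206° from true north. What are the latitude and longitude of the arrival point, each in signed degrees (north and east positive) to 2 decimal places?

-44.07°, -91.45°

Angular distance δ = d/R = 7741/13633.5 = 0.56779 rad; initial bearing θ = 3.5954 rad.
sin φ₂ = sin φ₁ cos δ + cos φ₁ sin δ cos θ = (-0.2736)(0.8431) + (0.9618)(0.5378)(-0.8988) = -0.6956, so φ₂ = -44.07°.
Δλ = atan2(sin θ sin δ cos φ₁, cos δ − sin φ₁ sin φ₂) = atan2(-0.2267, 0.6528) = -19.156°.
λ₂ = -72.290° − 19.156° = -91.45°.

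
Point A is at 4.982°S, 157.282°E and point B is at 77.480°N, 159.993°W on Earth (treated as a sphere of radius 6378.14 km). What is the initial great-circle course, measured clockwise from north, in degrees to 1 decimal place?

With φ₁ = -0.0870, φ₂ = 1.3523, Δλ = 0.7457 rad, the forward-azimuth formula gives
θ = atan2( sin Δλ cos φ₂ , cos φ₁ sin φ₂ − sin φ₁ cos φ₂ cos Δλ ) = atan2(0.1471, 0.9864) = 8.48°.
So the initial bearing is 8.5°.

8.5°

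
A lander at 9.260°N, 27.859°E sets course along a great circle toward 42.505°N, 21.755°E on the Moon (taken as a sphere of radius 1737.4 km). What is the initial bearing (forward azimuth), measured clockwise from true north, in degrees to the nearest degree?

With φ₁ = 0.1616, φ₂ = 0.7419, Δλ = -0.1065 rad, the forward-azimuth formula gives
θ = atan2( sin Δλ cos φ₂ , cos φ₁ sin φ₂ − sin φ₁ cos φ₂ cos Δλ ) = atan2(-0.0784, 0.5489) = -8.13°.
Adding 360° brings this into [0°, 360°): 352°.

352°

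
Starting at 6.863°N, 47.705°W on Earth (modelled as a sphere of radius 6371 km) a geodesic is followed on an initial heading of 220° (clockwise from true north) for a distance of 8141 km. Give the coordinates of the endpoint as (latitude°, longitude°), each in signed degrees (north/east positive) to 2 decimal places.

Angular distance δ = d/R = 8141/6371 = 1.27782 rad; initial bearing θ = 3.8397 rad.
sin φ₂ = sin φ₁ cos δ + cos φ₁ sin δ cos θ = (0.1195)(0.2888) + (0.9928)(0.9574)(-0.7660) = -0.6936, so φ₂ = -43.92°.
Δλ = atan2(sin θ sin δ cos φ₁, cos δ − sin φ₁ sin φ₂) = atan2(-0.6110, 0.3717) = -58.686°.
λ₂ = -47.705° − 58.686° = -106.39°.

-43.92°, -106.39°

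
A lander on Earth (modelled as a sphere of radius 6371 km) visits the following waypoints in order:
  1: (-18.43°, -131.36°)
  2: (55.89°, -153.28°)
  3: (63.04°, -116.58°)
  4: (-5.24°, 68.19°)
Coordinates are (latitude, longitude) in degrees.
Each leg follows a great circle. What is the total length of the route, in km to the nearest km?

Leg 1→2: central angle 1.3369 rad, distance 8517.2 km.
Leg 2→3: central angle 0.3428 rad, distance 2183.8 km.
Leg 3→4: central angle 2.1309 rad, distance 13576.3 km.
Total: 8517.2 + 2183.8 + 13576.3 ≈ 24277 km.

24277 km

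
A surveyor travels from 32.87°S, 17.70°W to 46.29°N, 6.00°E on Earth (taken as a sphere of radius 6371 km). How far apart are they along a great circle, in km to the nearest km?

9118 km

With latitudes φ₁ = -32.870°, φ₂ = 46.290° and longitude difference Δλ = 23.700°:
Haversine: a = sin²(Δφ/2) + cos φ₁ cos φ₂ sin²(Δλ/2) = 0.4060 + (0.8399)(0.6910)(0.0422) = 0.43044.
Central angle c = 2·arcsin(√a) = 1.43122 rad.
Distance = R·c = 6371 × 1.4312 ≈ 9118 km.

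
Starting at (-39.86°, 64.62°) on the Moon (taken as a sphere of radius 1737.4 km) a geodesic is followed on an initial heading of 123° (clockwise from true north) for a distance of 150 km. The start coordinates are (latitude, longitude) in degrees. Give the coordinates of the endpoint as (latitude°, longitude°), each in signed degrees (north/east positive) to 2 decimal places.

Angular distance δ = d/R = 150/1737.4 = 0.08634 rad; initial bearing θ = 2.1468 rad.
sin φ₂ = sin φ₁ cos δ + cos φ₁ sin δ cos θ = (-0.6409)(0.9963) + (0.7676)(0.0862)(-0.5446) = -0.6746, so φ₂ = -42.42°.
Δλ = atan2(sin θ sin δ cos φ₁, cos δ − sin φ₁ sin φ₂) = atan2(0.0555, 0.5639) = 5.622°.
λ₂ = 64.620° + 5.622° = 70.24°.

-42.42°, 70.24°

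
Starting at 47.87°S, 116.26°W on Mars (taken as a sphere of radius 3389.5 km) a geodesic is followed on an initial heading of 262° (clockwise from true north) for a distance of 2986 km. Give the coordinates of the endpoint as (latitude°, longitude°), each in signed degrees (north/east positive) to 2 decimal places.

Angular distance δ = d/R = 2986/3389.5 = 0.88096 rad; initial bearing θ = 4.5728 rad.
sin φ₂ = sin φ₁ cos δ + cos φ₁ sin δ cos θ = (-0.7416)(0.6364) + (0.6708)(0.7713)(-0.1392) = -0.5440, so φ₂ = -32.96°.
Δλ = atan2(sin θ sin δ cos φ₁, cos δ − sin φ₁ sin φ₂) = atan2(-0.5124, 0.2330) = -65.550°.
λ₂ = -116.260° − 65.550° = -181.81° → 178.19° after wrapping to (−180°, 180°].

-32.96°, 178.19°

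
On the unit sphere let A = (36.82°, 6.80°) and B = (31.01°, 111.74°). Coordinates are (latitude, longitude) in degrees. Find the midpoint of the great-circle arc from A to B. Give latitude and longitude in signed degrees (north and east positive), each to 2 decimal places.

47.79°, 61.81°

Central angle δ = 1.4385 rad. Interpolating on the sphere with fraction f = 0.5:
P = [sin((1−f)δ)·A + sin(fδ)·B] / sin δ = 0.6646·A + 0.6646·B in Cartesian coordinates,
giving P = (0.3173, 0.5921, 0.7407), i.e. latitude 47.79°, longitude 61.81°.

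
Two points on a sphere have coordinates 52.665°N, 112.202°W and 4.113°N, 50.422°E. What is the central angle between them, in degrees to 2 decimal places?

Let φ₁ = 0.9192 rad, φ₂ = 0.0718 rad, and Δλ = 2.8383 rad.
Haversine: a = sin²(Δφ/2) + cos φ₁ cos φ₂ sin²(Δλ/2) = 0.1690 + (0.6065)(0.9974)(0.9772) = 0.76014.
Central angle c = 2·arcsin(√a) = 2.11797 rad.
So the angular separation is 121.35°.

121.35°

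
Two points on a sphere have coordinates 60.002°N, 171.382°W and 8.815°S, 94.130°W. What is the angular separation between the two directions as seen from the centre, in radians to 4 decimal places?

1.5945 rad

With latitudes φ₁ = 60.002°, φ₂ = -8.815° and longitude difference Δλ = 77.252°:
Haversine: a = sin²(Δφ/2) + cos φ₁ cos φ₂ sin²(Δλ/2) = 0.3193 + (0.5000)(0.9882)(0.3897) = 0.51185.
Central angle c = 2·arcsin(√a) = 1.59449 rad.
So the angular separation is 1.5945 rad.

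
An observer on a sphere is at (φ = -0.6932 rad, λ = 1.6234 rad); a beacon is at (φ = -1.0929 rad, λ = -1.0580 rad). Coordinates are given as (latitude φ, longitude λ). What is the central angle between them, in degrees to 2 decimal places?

With latitudes φ₁ = -39.717°, φ₂ = -62.619° and longitude difference Δλ = -153.633°:
Haversine: a = sin²(Δφ/2) + cos φ₁ cos φ₂ sin²(Δλ/2) = 0.0394 + (0.7692)(0.4599)(0.9480) = 0.37478.
Central angle c = 2·arcsin(√a) = 1.31765 rad.
So the angular separation is 75.50°.

75.50°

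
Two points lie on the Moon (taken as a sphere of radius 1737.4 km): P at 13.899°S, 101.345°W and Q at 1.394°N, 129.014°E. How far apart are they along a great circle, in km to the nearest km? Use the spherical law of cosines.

3902 km

With latitudes φ₁ = -13.899°, φ₂ = 1.394° and longitude difference Δλ = -129.641°:
cos c = sin φ₁ sin φ₂ + cos φ₁ cos φ₂ cos Δλ = (-0.2402)(0.0243) + (0.9707)(0.9997)(-0.6380) = -0.62496,
so c = arccos(-0.62496) = 2.24587 rad.
Distance = R·c = 1737.4 × 2.2459 ≈ 3902 km.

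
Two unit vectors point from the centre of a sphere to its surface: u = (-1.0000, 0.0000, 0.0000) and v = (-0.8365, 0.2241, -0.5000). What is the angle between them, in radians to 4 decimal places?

0.5799 rad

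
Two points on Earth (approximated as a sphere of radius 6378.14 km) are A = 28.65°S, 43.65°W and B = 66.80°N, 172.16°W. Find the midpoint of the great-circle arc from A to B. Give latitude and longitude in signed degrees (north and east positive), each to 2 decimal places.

32.01°, -69.64°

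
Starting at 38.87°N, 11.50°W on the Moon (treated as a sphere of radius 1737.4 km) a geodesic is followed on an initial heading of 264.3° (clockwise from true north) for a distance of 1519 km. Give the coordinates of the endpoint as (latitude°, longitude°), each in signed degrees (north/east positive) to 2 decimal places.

Angular distance δ = d/R = 1519/1737.4 = 0.87429 rad; initial bearing θ = 4.6129 rad.
sin φ₂ = sin φ₁ cos δ + cos φ₁ sin δ cos θ = (0.6276)(0.6415) + (0.7786)(0.7671)(-0.0993) = 0.3433, so φ₂ = 20.08°.
Δλ = atan2(sin θ sin δ cos φ₁, cos δ − sin φ₁ sin φ₂) = atan2(-0.5943, 0.4261) = -54.359°.
λ₂ = -11.500° − 54.359° = -65.86°.

20.08°, -65.86°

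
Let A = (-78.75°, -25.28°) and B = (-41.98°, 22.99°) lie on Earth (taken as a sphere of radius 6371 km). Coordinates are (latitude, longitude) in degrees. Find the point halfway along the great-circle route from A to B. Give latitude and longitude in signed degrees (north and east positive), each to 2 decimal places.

-61.78°, 13.52°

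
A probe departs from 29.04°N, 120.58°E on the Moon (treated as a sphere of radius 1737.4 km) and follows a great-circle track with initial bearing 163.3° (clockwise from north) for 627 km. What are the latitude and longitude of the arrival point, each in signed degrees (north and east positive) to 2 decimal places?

Angular distance δ = d/R = 627/1737.4 = 0.36088 rad; initial bearing θ = 2.8501 rad.
sin φ₂ = sin φ₁ cos δ + cos φ₁ sin δ cos θ = (0.4854)(0.9356) + (0.8743)(0.3531)(-0.9578) = 0.1585, so φ₂ = 9.12°.
Δλ = atan2(sin θ sin δ cos φ₁, cos δ − sin φ₁ sin φ₂) = atan2(0.0887, 0.8587) = 5.898°.
λ₂ = 120.580° + 5.898° = 126.48°.

9.12°, 126.48°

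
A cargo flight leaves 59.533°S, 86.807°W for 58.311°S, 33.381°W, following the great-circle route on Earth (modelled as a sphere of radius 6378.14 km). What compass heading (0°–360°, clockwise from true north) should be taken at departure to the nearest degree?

111°

Δλ = 53.426° = 0.9325 rad.
y = sin Δλ · cos φ₂ = (0.8031)(0.5253) = 0.4219
x = cos φ₁ sin φ₂ − sin φ₁ cos φ₂ cos Δλ = (0.5070)(-0.8509) − (-0.8619)(0.5253)(0.5959) = -0.1617
θ = atan2(y, x) = 110.97°, so the bearing is 111°.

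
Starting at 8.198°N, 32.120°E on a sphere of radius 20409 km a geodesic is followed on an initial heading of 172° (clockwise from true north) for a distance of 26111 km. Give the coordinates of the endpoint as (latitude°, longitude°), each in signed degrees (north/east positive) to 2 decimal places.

-63.88°, 49.74°

Angular distance δ = d/R = 26111/20409 = 1.27939 rad; initial bearing θ = 3.0020 rad.
sin φ₂ = sin φ₁ cos δ + cos φ₁ sin δ cos θ = (0.1426)(0.2873) + (0.9898)(0.9578)(-0.9903) = -0.8979, so φ₂ = -63.88°.
Δλ = atan2(sin θ sin δ cos φ₁, cos δ − sin φ₁ sin φ₂) = atan2(0.1319, 0.4153) = 17.624°.
λ₂ = 32.120° + 17.624° = 49.74°.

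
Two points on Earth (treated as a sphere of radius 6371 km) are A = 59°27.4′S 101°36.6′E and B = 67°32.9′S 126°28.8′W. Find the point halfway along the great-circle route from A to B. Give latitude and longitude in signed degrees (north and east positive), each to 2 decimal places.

The central angle between A and B is δ = 0.8415 rad.
With f = 0.5, the slerp weights are sin((1−f)δ)/sin δ = 0.5478 and sin(fδ)/sin δ = 0.5478.
Weighted sum of the unit vectors: (0.5478)·(-0.1023,0.4978,-0.8612) + (0.5478)·(-0.2271,-0.3071,-0.9242) = (-0.1804, 0.1045, -0.9780).
Converting back: φ = atan2(z, √(x²+y²)) = -77.97°, λ = atan2(y, x) = 149.92°.

-77.97°, 149.92°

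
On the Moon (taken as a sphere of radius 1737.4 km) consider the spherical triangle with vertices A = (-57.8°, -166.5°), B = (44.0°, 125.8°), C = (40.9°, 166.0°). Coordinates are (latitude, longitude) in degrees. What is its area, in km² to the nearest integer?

Side lengths (central angles): a = 0.5154, b = 1.7689, c = 2.0290 rad; semiperimeter s = 2.1566.
By l'Huilier's theorem, tan(E/4) = √[tan(s/2) tan((s−a)/2) tan((s−b)/2) tan((s−c)/2)], giving spherical excess E = 0.6283 rad.
Area = E·R² = 0.6283 × (1737.4)² ≈ 1896660 km².

1896660 km²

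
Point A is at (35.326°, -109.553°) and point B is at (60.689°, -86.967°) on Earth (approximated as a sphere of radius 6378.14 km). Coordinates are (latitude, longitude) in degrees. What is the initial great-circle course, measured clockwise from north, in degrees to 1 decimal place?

22.7°

With φ₁ = 0.6166, φ₂ = 1.0592, Δλ = 0.3942 rad, the forward-azimuth formula gives
θ = atan2( sin Δλ cos φ₂ , cos φ₁ sin φ₂ − sin φ₁ cos φ₂ cos Δλ ) = atan2(0.1880, 0.4501) = 22.67°.
So the initial bearing is 22.7°.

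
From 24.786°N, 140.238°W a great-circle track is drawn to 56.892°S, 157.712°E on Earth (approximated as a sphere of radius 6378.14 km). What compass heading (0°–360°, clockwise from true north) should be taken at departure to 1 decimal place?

Δλ = -62.050° = -1.0830 rad.
y = sin Δλ · cos φ₂ = (-0.8834)(0.5462) = -0.4825
x = cos φ₁ sin φ₂ − sin φ₁ cos φ₂ cos Δλ = (0.9079)(-0.8376) − (0.4192)(0.5462)(0.4687) = -0.8678
θ = atan2(y, x) = -150.93°; adding 360° gives 209.1°.

209.1°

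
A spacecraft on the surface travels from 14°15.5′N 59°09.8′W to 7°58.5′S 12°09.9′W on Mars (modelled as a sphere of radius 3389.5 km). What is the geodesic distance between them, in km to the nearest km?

With latitudes φ₁ = 14.258°, φ₂ = -7.975° and longitude difference Δλ = 46.998°:
Haversine: a = sin²(Δφ/2) + cos φ₁ cos φ₂ sin²(Δλ/2) = 0.0372 + (0.9692)(0.9903)(0.1590) = 0.18978.
Central angle c = 2·arcsin(√a) = 0.90148 rad.
Distance = R·c = 3389.5 × 0.9015 ≈ 3056 km.

3056 km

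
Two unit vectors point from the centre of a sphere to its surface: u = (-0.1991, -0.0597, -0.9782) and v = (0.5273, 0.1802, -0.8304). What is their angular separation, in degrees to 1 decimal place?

45.9°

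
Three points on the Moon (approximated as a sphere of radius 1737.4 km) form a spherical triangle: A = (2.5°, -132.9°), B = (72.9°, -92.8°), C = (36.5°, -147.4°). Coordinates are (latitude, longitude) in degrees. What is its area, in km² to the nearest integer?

642187 km²

Side lengths (central angles): a = 0.7877, b = 0.6377, c = 1.3011 rad; semiperimeter s = 1.3633.
By l'Huilier's theorem, tan(E/4) = √[tan(s/2) tan((s−a)/2) tan((s−b)/2) tan((s−c)/2)], giving spherical excess E = 0.2127 rad.
Area = E·R² = 0.2127 × (1737.4)² ≈ 642187 km².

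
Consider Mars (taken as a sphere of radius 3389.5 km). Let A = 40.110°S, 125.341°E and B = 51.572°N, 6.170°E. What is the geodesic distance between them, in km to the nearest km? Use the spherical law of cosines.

Let φ₁ = -0.7001 rad, φ₂ = 0.9001 rad, and Δλ = -2.0799 rad.
cos c = sin φ₁ sin φ₂ + cos φ₁ cos φ₂ cos Δλ = (-0.6443)(0.7834) + (0.7648)(0.6215)(-0.4874) = -0.73640,
so c = arccos(-0.73640) = 2.39853 rad.
Distance = R·c = 3389.5 × 2.3985 ≈ 8130 km.

8130 km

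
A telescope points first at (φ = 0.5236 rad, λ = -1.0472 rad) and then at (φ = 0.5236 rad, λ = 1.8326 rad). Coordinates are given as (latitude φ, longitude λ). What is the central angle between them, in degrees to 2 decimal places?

118.32°

In radians: φ₁ = 0.5236, φ₂ = 0.5236, Δλ = 165.000° = 2.8798 rad.
cos c = sin φ₁ sin φ₂ + cos φ₁ cos φ₂ cos Δλ = (0.5000)(0.5000) + (0.8660)(0.8660)(-0.9659) = -0.47444,
so c = arccos(-0.47444) = 2.06513 rad.
So the angular separation is 118.32°.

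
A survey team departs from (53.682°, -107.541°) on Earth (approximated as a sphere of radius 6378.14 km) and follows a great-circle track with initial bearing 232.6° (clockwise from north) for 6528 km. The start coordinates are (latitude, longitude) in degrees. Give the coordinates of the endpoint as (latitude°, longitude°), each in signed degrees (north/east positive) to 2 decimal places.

Angular distance δ = d/R = 6528/6378.14 = 1.02350 rad; initial bearing θ = 4.0596 rad.
sin φ₂ = sin φ₁ cos δ + cos φ₁ sin δ cos θ = (0.8057)(0.5204) + (0.5923)(0.8539)(-0.6074) = 0.1121, so φ₂ = 6.44°.
Δλ = atan2(sin θ sin δ cos φ₁, cos δ − sin φ₁ sin φ₂) = atan2(-0.4018, 0.4301) = -43.053°.
λ₂ = -107.541° − 43.053° = -150.59°.

6.44°, -150.59°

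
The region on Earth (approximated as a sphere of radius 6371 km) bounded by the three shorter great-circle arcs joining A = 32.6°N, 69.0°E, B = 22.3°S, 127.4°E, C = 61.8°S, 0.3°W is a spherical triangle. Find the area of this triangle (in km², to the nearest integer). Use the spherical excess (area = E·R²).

Side lengths (central angles): a = 1.5037, b = 1.9114, c = 1.3654 rad; semiperimeter s = 2.3903.
By l'Huilier's theorem, tan(E/4) = √[tan(s/2) tan((s−a)/2) tan((s−b)/2) tan((s−c)/2)], giving spherical excess E = 1.5447 rad.
Area = E·R² = 1.5447 × (6371)² ≈ 62697516 km².

62697516 km²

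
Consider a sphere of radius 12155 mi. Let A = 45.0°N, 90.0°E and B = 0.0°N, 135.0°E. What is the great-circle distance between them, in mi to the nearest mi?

12729 mi

Let φ₁ = 0.7854 rad, φ₂ = 0.0000 rad, and Δλ = 0.7854 rad.
cos c = sin φ₁ sin φ₂ + cos φ₁ cos φ₂ cos Δλ = (0.7071)(0.0000) + (0.7071)(1.0000)(0.7071) = 0.50000,
so c = arccos(0.50000) = 1.04720 rad.
Distance = R·c = 12155 × 1.0472 ≈ 12729 mi.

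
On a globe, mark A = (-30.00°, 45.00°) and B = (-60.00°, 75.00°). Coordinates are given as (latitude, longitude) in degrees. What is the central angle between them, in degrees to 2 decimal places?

With latitudes φ₁ = -30.000°, φ₂ = -60.000° and longitude difference Δλ = 30.000°:
Haversine: a = sin²(Δφ/2) + cos φ₁ cos φ₂ sin²(Δλ/2) = 0.0670 + (0.8660)(0.5000)(0.0670) = 0.09599.
Central angle c = 2·arcsin(√a) = 0.63003 rad.
So the angular separation is 36.10°.

36.10°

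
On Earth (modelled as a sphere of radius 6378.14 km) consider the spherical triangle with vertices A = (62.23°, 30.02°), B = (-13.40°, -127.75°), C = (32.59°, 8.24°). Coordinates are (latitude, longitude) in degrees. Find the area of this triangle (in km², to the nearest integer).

52468718 km²

Side lengths (central angles): a = 2.3664, b = 0.5714, c = 2.2454 rad; semiperimeter s = 2.5916.
By l'Huilier's theorem, tan(E/4) = √[tan(s/2) tan((s−a)/2) tan((s−b)/2) tan((s−c)/2)], giving spherical excess E = 1.2898 rad.
Area = E·R² = 1.2898 × (6378.14)² ≈ 52468718 km².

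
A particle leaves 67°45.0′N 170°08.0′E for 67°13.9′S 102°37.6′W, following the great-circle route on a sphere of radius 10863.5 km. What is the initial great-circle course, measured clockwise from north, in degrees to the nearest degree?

With φ₁ = 1.1825, φ₂ = -1.1734, Δλ = 1.5226 rad, the forward-azimuth formula gives
θ = atan2( sin Δλ cos φ₂ , cos φ₁ sin φ₂ − sin φ₁ cos φ₂ cos Δλ ) = atan2(0.3866, -0.3664) = 133.47°.
So the initial bearing is 133°.

133°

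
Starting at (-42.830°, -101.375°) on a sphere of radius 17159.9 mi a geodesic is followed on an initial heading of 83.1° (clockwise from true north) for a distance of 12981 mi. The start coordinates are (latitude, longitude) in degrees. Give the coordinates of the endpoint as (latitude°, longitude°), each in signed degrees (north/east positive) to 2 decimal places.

-25.72°, -52.24°

Angular distance δ = d/R = 12981/17159.9 = 0.75647 rad; initial bearing θ = 1.4504 rad.
sin φ₂ = sin φ₁ cos δ + cos φ₁ sin δ cos θ = (-0.6798)(0.7273) + (0.7334)(0.6864)(0.1201) = -0.4339, so φ₂ = -25.72°.
Δλ = atan2(sin θ sin δ cos φ₁, cos δ − sin φ₁ sin φ₂) = atan2(0.4997, 0.4323) = 49.140°.
λ₂ = -101.375° + 49.140° = -52.24°.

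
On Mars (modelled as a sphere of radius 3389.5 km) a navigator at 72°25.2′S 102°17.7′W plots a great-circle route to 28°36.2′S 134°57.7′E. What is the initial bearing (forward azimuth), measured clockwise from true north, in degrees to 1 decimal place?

231.0°

Δλ = -122.743° = -2.1423 rad.
y = sin Δλ · cos φ₂ = (-0.8411)(0.8780) = -0.7384
x = cos φ₁ sin φ₂ − sin φ₁ cos φ₂ cos Δλ = (0.3020)(-0.4787) − (-0.9533)(0.8780)(-0.5409) = -0.5973
θ = atan2(y, x) = -128.97°; adding 360° gives 231.0°.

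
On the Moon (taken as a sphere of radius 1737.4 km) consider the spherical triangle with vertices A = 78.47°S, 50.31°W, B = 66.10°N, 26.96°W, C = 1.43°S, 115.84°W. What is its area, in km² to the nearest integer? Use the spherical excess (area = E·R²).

6772729 km²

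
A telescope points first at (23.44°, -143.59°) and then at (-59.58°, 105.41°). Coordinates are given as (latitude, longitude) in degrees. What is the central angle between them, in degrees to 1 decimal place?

120.6°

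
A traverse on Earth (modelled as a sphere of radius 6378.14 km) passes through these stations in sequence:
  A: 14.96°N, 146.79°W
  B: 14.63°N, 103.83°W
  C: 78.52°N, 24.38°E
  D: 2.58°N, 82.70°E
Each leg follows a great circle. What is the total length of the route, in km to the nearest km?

Leg A→B: central angle 0.7238 rad, distance 4616.4 km.
Leg B→C: central angle 1.4420 rad, distance 9197.5 km.
Leg C→D: central angle 1.4217 rad, distance 9067.9 km.
Total: 4616.4 + 9197.5 + 9067.9 ≈ 22882 km.

22882 km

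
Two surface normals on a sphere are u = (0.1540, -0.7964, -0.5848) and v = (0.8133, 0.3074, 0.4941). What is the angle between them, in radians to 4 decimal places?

u·v = -0.4085; |u| = 1.0000, |v| = 1.0000.
cos θ = (u·v)/(|u||v|) = -0.4085, so θ = 1.9916 rad.

1.9916 rad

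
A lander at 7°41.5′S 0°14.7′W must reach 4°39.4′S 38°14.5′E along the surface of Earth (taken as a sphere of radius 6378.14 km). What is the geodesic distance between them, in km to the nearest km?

4271 km

With latitudes φ₁ = -7.692°, φ₂ = -4.657° and longitude difference Δλ = 38.487°:
cos c = sin φ₁ sin φ₂ + cos φ₁ cos φ₂ cos Δλ = (-0.1338)(-0.0812) + (0.9910)(0.9967)(0.7828) = 0.78402,
so c = arccos(0.78402) = 0.66969 rad.
Distance = R·c = 6378.14 × 0.6697 ≈ 4271 km.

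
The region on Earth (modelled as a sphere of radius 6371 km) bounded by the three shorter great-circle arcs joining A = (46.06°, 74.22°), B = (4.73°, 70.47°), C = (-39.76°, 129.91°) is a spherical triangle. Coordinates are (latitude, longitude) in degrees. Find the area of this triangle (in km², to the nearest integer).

Side lengths (central angles): a = 1.2273, b = 1.7313, c = 0.7236 rad; semiperimeter s = 1.8411.
By l'Huilier's theorem, tan(E/4) = √[tan(s/2) tan((s−a)/2) tan((s−b)/2) tan((s−c)/2)], giving spherical excess E = 0.4763 rad.
Area = E·R² = 0.4763 × (6371)² ≈ 19332173 km².

19332173 km²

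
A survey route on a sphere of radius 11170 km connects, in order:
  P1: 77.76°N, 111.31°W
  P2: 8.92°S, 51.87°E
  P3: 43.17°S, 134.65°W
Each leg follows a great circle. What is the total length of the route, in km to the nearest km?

Leg P1→P2: central angle 1.9305 rad, distance 21563.9 km.
Leg P2→P3: central angle 2.2266 rad, distance 24870.6 km.
Total: 21563.9 + 24870.6 ≈ 46435 km.

46435 km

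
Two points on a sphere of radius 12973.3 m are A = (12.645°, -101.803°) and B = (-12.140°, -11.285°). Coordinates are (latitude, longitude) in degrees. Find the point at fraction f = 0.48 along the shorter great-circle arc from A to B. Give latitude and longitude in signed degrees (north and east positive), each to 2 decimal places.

0.91°, -58.27°

Central angle δ = 1.6255 rad. Interpolating on the sphere with fraction f = 0.48:
P = [sin((1−f)δ)·A + sin(fδ)·B] / sin δ = 0.7493·A + 0.7045·B in Cartesian coordinates,
giving P = (0.5259, -0.8504, 0.0159), i.e. latitude 0.91°, longitude -58.27°.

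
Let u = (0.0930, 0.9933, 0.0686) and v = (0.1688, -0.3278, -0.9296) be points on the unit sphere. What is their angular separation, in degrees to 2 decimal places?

u·v = -0.3737; |u| = 1.0000, |v| = 1.0001.
cos θ = (u·v)/(|u||v|) = -0.3737, so θ = 111.94°.

111.94°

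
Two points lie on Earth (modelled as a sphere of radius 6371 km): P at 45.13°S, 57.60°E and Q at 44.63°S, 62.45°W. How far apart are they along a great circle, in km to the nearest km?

In radians: φ₁ = -0.7877, φ₂ = -0.7789, Δλ = -120.050° = -2.0953 rad.
cos c = sin φ₁ sin φ₂ + cos φ₁ cos φ₂ cos Δλ = (-0.7087)(-0.7025) + (0.7055)(0.7117)(-0.5008) = 0.24647,
so c = arccos(0.24647) = 1.32176 rad.
Distance = R·c = 6371 × 1.3218 ≈ 8421 km.

8421 km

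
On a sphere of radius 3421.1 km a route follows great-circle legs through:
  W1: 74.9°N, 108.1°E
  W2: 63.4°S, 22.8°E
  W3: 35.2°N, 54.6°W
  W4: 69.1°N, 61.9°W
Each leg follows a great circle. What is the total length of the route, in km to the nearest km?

17828 km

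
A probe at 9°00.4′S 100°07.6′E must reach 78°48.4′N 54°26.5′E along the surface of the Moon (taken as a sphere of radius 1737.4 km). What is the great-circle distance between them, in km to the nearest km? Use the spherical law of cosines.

Let φ₁ = -0.1572 rad, φ₂ = 1.3754 rad, and Δλ = -0.7974 rad.
cos c = sin φ₁ sin φ₂ + cos φ₁ cos φ₂ cos Δλ = (-0.1565)(0.9810) + (0.9877)(0.1941)(0.6986) = -0.01963,
so c = arccos(-0.01963) = 1.59043 rad.
Distance = R·c = 1737.4 × 1.5904 ≈ 2763 km.

2763 km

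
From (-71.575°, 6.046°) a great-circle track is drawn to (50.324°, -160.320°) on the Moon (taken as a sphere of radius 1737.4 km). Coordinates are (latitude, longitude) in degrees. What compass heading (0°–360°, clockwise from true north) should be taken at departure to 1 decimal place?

203.5°

With φ₁ = -1.2492, φ₂ = 0.8783, Δλ = -2.9036 rad, the forward-azimuth formula gives
θ = atan2( sin Δλ cos φ₂ , cos φ₁ sin φ₂ − sin φ₁ cos φ₂ cos Δλ ) = atan2(-0.1505, -0.3454) = -156.46°.
Adding 360° brings this into [0°, 360°): 203.5°.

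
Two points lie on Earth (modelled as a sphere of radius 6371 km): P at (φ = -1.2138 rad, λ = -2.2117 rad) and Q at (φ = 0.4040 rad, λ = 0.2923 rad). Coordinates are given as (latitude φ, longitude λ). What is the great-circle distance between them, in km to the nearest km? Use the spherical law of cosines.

With latitudes φ₁ = -69.546°, φ₂ = 23.147° and longitude difference Δλ = 143.469°:
cos c = sin φ₁ sin φ₂ + cos φ₁ cos φ₂ cos Δλ = (-0.9370)(0.3931) + (0.3495)(0.9195)(-0.8035) = -0.62651,
so c = arccos(-0.62651) = 2.24787 rad.
Distance = R·c = 6371 × 2.2479 ≈ 14321 km.

14321 km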